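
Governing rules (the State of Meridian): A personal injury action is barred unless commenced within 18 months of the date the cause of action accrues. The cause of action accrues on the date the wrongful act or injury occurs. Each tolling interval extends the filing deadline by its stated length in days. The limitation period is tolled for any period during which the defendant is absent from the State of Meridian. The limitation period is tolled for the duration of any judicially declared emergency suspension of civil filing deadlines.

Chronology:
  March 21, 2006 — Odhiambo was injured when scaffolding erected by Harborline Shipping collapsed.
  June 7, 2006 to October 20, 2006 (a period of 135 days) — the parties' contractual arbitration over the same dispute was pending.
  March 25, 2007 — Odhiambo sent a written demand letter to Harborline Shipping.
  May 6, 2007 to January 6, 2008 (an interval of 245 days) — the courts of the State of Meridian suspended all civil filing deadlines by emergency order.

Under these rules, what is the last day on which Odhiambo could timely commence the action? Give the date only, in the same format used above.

May 23, 2008

The cause of action accrued on March 21, 2006, the date of the act.
Adding the 18 months base period to March 21, 2006 gives a deadline of September 21, 2007, before any tolling.
Because the emergency suspension of filing deadlines ran from May 6, 2007 to January 6, 2008, the deadline is extended by 245 days to May 23, 2008.
Although a pending arbitration ran from June 7, 2006 to October 20, 2006, the stated rules do not make that a tolling event, so it is disregarded.
None of the other events listed affects the running of the period under the stated rules.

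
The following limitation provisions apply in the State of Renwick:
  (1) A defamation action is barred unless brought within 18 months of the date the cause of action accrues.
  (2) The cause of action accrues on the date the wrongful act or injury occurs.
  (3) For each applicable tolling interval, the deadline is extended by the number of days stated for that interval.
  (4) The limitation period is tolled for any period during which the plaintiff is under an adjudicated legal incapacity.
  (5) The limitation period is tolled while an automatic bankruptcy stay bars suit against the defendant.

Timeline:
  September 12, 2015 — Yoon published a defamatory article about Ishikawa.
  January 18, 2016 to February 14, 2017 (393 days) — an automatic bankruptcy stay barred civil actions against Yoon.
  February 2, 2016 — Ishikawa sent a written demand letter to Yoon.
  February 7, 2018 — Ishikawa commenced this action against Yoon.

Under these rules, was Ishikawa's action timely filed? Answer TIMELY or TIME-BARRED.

TIMELY

The claim accrued on September 12, 2015, when the wrongful act occurred.
18 months from September 12, 2015 is March 12, 2017.
The period was tolled for 393 days by the automatic bankruptcy stay (January 18, 2016 to February 14, 2017), pushing the deadline to April 9, 2018.
Nothing else in the chronology tolls or restarts the period.
The February 7, 2018 filing precedes the April 9, 2018 deadline; the claim is timely.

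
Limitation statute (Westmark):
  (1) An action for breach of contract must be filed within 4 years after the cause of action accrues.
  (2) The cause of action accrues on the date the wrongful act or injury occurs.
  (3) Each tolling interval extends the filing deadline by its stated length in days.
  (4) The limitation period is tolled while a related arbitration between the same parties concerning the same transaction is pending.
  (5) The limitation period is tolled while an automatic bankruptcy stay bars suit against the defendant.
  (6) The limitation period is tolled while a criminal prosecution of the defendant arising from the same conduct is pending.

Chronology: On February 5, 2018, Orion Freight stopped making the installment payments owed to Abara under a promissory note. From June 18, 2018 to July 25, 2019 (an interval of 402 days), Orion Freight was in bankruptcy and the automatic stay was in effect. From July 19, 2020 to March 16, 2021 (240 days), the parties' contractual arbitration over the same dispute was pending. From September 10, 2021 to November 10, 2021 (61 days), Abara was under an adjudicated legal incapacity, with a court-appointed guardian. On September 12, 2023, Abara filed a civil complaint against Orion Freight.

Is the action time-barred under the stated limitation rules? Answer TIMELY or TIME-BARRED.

The limitation period began to run on February 5, 2018.
4 years from February 5, 2018 is February 5, 2022.
The automatic bankruptcy stay from June 18, 2018 to July 25, 2019 tolled the period for 402 days, extending the deadline to March 14, 2023.
The period was tolled for 240 days by the pending related arbitration (July 19, 2020 to March 16, 2021), pushing the deadline to November 9, 2023.
The plaintiff's legal incapacity from September 10, 2021 to November 10, 2021 does not toll the period, because no stated rule makes the plaintiff's incapacity a tolling event.
Filing on September 12, 2023 beat the November 9, 2023 deadline — the action is timely.

TIMELY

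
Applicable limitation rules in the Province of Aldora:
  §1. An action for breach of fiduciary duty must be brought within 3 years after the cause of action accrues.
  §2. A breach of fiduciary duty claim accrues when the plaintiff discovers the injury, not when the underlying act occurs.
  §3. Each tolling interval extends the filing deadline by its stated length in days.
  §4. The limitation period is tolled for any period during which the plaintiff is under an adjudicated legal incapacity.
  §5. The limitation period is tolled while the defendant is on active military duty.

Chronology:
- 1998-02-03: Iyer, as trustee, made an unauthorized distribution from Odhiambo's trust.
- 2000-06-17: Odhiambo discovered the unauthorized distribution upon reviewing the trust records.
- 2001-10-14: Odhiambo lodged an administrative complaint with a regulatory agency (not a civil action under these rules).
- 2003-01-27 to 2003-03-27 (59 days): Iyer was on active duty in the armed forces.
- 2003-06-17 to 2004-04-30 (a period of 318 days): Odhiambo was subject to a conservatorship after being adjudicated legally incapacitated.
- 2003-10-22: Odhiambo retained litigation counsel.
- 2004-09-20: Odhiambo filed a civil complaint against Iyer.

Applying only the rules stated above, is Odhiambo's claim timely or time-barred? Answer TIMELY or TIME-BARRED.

Accrual is tied to discovery, so the period began on 2000-06-17 rather than on 1998-02-03 when the act occurred.
3 years from 2000-06-17 is 2003-06-17.
The defendant's active military service from 2003-01-27 to 2003-03-27 tolled the period for 59 days, extending the deadline to 2003-08-15.
Because the plaintiff's legal incapacity ran from 2003-06-17 to 2004-04-30, the deadline is extended by 318 days to 2004-06-28.
The other events in the timeline have no effect on the limitation period under the stated rules.
Odhiambo filed on 2004-09-20, after the 2004-06-28 deadline, so the action is time-barred.

TIME-BARRED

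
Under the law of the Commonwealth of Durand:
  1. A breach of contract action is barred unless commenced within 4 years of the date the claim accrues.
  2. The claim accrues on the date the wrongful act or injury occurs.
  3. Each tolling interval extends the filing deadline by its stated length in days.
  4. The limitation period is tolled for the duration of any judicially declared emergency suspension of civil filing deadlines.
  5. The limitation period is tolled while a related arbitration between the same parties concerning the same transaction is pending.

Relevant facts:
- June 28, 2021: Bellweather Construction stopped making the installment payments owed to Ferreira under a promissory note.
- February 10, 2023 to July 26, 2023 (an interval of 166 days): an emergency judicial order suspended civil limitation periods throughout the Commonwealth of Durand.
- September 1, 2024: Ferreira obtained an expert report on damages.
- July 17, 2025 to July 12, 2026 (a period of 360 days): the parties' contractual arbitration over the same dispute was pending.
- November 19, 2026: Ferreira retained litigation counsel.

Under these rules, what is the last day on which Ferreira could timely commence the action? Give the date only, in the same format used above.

The claim accrued on June 28, 2021, when the wrongful act occurred.
4 years from June 28, 2021 is June 28, 2025.
Because the emergency suspension of filing deadlines ran from February 10, 2023 to July 26, 2023, the deadline is extended by 166 days to December 11, 2025.
Because the pending related arbitration ran from July 17, 2025 to July 12, 2026, the deadline is extended by 360 days to December 6, 2026.
None of the other events listed affects the running of the period under the stated rules.

December 6, 2026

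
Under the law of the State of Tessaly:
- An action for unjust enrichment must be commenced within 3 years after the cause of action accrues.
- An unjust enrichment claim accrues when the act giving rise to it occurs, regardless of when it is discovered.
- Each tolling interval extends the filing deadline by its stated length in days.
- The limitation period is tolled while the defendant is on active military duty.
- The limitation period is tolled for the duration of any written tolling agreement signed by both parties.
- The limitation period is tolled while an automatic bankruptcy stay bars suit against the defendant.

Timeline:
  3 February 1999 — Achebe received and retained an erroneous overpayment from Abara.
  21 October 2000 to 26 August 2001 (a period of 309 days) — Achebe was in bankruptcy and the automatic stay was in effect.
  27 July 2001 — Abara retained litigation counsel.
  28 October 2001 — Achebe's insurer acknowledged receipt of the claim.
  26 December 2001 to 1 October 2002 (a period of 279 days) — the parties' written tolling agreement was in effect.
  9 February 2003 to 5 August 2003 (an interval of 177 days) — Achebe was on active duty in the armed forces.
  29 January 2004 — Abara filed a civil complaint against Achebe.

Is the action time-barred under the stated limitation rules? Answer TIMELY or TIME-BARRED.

The limitation period began to run on 3 February 1999.
Adding the 3 years base period to 3 February 1999 gives a deadline of 3 February 2002, before any tolling.
Because the automatic bankruptcy stay ran from 21 October 2000 to 26 August 2001, the deadline is extended by 309 days to 9 December 2002.
Because the written tolling agreement ran from 26 December 2001 to 1 October 2002, the deadline is extended by 279 days to 14 September 2003.
The period was tolled for 177 days by the defendant's active military service (9 February 2003 to 5 August 2003), pushing the deadline to 9 March 2004.
The other events in the timeline have no effect on the limitation period under the stated rules.
Filing on 29 January 2004 beat the 9 March 2004 deadline — the action is timely.

TIMELY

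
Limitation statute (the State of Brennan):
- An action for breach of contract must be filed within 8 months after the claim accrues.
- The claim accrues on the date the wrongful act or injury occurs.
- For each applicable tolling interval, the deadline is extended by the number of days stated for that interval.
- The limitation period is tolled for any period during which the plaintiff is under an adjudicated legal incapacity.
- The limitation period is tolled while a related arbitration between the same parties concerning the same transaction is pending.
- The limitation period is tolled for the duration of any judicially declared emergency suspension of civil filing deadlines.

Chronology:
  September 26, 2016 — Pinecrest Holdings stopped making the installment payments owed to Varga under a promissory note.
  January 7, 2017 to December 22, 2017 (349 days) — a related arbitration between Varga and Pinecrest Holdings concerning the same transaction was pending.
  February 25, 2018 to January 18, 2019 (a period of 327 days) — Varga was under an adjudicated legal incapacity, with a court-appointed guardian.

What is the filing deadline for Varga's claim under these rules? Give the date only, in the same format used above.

April 2, 2019

The claim accrued on September 26, 2016, when the wrongful act occurred.
Adding the 8 months base period to September 26, 2016 gives a deadline of May 26, 2017, before any tolling.
The pending related arbitration from January 7, 2017 to December 22, 2017 tolled the period for 349 days, extending the deadline to May 10, 2018.
The plaintiff's legal incapacity from February 25, 2018 to January 18, 2019 tolled the period for 327 days, extending the deadline to April 2, 2019.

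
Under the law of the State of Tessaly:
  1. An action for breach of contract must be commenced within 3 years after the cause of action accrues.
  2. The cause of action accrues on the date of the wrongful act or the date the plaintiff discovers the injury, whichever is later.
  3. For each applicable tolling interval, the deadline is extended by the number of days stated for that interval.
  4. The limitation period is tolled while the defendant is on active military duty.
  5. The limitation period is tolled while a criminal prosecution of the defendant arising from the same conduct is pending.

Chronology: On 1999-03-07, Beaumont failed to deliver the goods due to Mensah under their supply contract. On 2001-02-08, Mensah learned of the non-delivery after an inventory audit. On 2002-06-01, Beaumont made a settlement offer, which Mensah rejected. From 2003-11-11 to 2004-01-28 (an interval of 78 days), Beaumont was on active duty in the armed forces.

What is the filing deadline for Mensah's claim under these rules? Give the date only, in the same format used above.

2004-04-26

Taking the later of the act (1999-03-07) and discovery (2001-02-08), the claim accrued on 2001-02-08.
The untolled deadline — 3 years after 2001-02-08 — is 2004-02-08.
The defendant's active military service from 2003-11-11 to 2004-01-28 tolled the period for 78 days, extending the deadline to 2004-04-26.
None of the other events listed affects the running of the period under the stated rules.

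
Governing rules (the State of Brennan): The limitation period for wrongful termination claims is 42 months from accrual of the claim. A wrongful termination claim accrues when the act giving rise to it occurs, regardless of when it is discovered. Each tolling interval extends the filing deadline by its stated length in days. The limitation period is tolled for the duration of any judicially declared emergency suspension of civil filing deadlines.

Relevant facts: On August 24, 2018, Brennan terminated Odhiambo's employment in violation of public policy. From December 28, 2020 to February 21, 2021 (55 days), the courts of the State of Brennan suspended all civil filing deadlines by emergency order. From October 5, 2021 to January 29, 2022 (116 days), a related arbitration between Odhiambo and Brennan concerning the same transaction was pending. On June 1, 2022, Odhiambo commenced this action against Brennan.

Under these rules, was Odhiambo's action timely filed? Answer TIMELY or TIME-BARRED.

TIME-BARRED

The claim accrued on August 24, 2018, the date of the act.
Adding the 42 months base period to August 24, 2018 gives a deadline of February 24, 2022, before any tolling.
The emergency suspension of filing deadlines from December 28, 2020 to February 21, 2021 tolled the period for 55 days, extending the deadline to April 20, 2022.
Although a pending arbitration ran from October 5, 2021 to January 29, 2022, the stated rules do not make that a tolling event, so it is disregarded.
The June 1, 2022 filing falls after the April 20, 2022 deadline; the claim is time-barred.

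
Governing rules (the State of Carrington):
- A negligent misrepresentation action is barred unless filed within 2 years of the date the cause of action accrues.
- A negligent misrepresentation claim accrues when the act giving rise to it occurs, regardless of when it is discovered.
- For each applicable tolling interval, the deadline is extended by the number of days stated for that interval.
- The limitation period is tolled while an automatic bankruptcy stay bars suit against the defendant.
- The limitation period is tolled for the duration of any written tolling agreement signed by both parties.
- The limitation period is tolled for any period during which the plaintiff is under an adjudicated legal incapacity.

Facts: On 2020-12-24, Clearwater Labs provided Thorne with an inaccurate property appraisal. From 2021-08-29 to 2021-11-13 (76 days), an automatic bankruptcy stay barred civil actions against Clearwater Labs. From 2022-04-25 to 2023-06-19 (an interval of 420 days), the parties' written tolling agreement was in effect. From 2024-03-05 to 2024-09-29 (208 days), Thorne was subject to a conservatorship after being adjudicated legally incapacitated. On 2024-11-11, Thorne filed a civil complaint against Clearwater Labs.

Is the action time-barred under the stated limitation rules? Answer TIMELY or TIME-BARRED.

The cause of action accrued on 2020-12-24, the date of the act.
The untolled deadline — 2 years after 2020-12-24 — is 2022-12-24.
The automatic bankruptcy stay from 2021-08-29 to 2021-11-13 tolled the period for 76 days, extending the deadline to 2023-03-10.
Because the written tolling agreement ran from 2022-04-25 to 2023-06-19, the deadline is extended by 420 days to 2024-05-03.
The plaintiff's legal incapacity from 2024-03-05 to 2024-09-29 tolled the period for 208 days, extending the deadline to 2024-11-27.
The 2024-11-11 filing precedes the 2024-11-27 deadline; the claim is timely.

TIMELY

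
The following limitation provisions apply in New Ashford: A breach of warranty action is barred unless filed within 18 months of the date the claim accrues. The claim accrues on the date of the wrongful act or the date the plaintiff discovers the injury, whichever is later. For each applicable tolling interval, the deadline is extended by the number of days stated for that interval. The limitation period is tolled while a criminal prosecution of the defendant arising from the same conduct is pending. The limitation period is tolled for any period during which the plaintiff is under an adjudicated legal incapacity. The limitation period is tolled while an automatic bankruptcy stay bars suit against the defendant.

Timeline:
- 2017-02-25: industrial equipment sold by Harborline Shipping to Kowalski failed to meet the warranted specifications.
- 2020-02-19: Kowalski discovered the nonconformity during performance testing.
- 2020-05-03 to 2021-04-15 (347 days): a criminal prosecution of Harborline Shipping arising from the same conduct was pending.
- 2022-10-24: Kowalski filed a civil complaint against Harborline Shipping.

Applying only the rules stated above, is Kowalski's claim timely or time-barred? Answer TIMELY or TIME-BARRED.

TIME-BARRED

Taking the later of the act (2017-02-25) and discovery (2020-02-19), the claim accrued on 2020-02-19.
18 months from 2020-02-19 is 2021-08-19.
The period was tolled for 347 days by the pending criminal prosecution (2020-05-03 to 2021-04-15), pushing the deadline to 2022-08-01.
Kowalski filed on 2022-10-24, after the 2022-08-01 deadline, so the action is time-barred.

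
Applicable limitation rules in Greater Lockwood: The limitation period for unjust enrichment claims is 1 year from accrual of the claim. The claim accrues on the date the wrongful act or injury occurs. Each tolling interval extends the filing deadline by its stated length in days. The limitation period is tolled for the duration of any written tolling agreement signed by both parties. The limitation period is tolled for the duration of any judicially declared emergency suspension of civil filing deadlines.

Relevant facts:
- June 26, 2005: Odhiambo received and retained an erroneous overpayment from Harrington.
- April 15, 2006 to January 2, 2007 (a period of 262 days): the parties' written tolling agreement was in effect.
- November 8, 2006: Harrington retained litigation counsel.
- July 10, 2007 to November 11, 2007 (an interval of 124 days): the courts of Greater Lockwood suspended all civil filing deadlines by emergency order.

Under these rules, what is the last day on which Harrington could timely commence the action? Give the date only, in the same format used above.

March 15, 2007

The claim accrued on June 26, 2005, when the wrongful act occurred.
Adding the 1 year base period to June 26, 2005 gives a deadline of June 26, 2006, before any tolling.
The period was tolled for 262 days by the written tolling agreement (April 15, 2006 to January 2, 2007), pushing the deadline to March 15, 2007.
The emergency suspension of filing deadlines from July 10, 2007 to November 11, 2007 began after the period had already run on March 15, 2007, so it has no tolling effect.
Nothing else in the chronology tolls or restarts the period.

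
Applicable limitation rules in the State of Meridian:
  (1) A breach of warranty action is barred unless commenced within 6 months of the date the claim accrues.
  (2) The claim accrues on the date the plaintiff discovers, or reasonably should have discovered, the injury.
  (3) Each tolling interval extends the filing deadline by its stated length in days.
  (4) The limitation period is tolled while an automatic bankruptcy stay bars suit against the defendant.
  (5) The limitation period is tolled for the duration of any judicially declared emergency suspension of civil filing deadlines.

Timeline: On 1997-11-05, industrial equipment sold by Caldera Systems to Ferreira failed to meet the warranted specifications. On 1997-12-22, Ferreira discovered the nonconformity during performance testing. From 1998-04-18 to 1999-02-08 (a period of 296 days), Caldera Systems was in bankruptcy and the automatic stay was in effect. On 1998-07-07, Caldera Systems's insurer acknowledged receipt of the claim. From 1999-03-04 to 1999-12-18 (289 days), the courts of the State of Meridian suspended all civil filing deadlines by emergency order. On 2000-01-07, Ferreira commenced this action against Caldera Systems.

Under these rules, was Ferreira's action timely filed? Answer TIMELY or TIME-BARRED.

TIMELY

The claim did not accrue until Ferreira discovered the injury on 1997-12-22; the 1997-11-05 act date does not start the clock under the stated rule.
The untolled deadline — 6 months after 1997-12-22 — is 1998-06-22.
The automatic bankruptcy stay from 1998-04-18 to 1999-02-08 tolled the period for 296 days, extending the deadline to 1999-04-14.
Because the emergency suspension of filing deadlines ran from 1999-03-04 to 1999-12-18, the deadline is extended by 289 days to 2000-01-28.
None of the other events listed affects the running of the period under the stated rules.
The 2000-01-07 filing precedes the 2000-01-28 deadline; the claim is timely.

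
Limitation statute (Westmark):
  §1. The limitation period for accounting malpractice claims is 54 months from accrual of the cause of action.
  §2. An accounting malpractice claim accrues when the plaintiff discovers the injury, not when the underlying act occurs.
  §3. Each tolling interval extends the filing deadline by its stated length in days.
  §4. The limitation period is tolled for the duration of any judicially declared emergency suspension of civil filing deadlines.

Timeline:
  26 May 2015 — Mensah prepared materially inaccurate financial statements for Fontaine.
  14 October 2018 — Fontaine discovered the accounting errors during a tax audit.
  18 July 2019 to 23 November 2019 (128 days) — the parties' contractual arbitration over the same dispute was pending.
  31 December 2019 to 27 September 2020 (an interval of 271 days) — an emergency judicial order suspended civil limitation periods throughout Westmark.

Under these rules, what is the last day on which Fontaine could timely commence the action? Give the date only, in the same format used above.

10 January 2024

Under the discovery rule, the claim accrued on 14 October 2018, when Fontaine discovered the injury — not on the 26 May 2015 date of the underlying act.
54 months from 14 October 2018 is 14 April 2023.
Because the emergency suspension of filing deadlines ran from 31 December 2019 to 27 September 2020, the deadline is extended by 271 days to 10 January 2024.
Although a pending arbitration ran from 18 July 2019 to 23 November 2019, the stated rules do not make that a tolling event, so it is disregarded.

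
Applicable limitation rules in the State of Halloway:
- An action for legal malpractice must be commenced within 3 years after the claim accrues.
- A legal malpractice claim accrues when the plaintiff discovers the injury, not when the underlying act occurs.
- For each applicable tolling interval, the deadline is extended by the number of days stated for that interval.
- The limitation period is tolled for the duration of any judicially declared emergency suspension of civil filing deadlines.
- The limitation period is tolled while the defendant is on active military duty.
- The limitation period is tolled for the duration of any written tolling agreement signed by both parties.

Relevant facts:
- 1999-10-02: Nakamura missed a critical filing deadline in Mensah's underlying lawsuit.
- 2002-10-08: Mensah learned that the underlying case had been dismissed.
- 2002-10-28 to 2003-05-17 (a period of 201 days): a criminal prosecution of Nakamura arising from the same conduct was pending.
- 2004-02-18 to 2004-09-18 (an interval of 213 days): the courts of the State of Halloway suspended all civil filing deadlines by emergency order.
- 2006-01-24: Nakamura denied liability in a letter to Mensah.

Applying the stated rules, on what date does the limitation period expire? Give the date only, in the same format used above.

2006-05-09

Under the discovery rule, the claim accrued on 2002-10-08, when Mensah discovered the injury — not on the 1999-10-02 date of the underlying act.
Adding the 3 years base period to 2002-10-08 gives a deadline of 2005-10-08, before any tolling.
The period was tolled for 213 days by the emergency suspension of filing deadlines (2004-02-18 to 2004-09-18), pushing the deadline to 2006-05-09.
The pending criminal prosecution from 2002-10-28 to 2003-05-17 does not toll the period, because no stated rule makes a criminal prosecution a tolling event.
None of the other events listed affects the running of the period under the stated rules.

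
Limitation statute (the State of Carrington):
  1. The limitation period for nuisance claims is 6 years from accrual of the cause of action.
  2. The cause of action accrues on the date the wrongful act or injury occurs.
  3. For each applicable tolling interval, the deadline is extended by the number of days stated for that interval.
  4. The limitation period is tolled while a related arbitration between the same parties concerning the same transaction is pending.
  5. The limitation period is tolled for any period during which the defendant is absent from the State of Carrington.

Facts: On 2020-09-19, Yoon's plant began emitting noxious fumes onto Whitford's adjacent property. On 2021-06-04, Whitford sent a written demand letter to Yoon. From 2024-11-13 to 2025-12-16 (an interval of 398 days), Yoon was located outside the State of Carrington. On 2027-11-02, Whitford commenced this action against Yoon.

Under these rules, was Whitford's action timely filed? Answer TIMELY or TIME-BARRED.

TIME-BARRED

The cause of action accrued on 2020-09-19, the date of the act.
6 years from 2020-09-19 is 2026-09-19.
The period was tolled for 398 days by the defendant's absence from the jurisdiction (2024-11-13 to 2025-12-16), pushing the deadline to 2027-10-22.
Nothing else in the chronology tolls or restarts the period.
The 2027-11-02 filing falls after the 2027-10-22 deadline; the claim is time-barred.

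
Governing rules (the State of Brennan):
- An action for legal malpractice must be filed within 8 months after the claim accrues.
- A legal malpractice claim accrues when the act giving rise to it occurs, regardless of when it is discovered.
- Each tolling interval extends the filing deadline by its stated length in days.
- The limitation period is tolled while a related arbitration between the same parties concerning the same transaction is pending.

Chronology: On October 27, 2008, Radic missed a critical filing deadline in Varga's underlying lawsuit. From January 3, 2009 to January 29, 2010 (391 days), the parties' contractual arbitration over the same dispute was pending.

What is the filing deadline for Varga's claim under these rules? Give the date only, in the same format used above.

July 23, 2010

The claim accrued on October 27, 2008, the date of the act.
The untolled deadline — 8 months after October 27, 2008 — is June 27, 2009.
The period was tolled for 391 days by the pending related arbitration (January 3, 2009 to January 29, 2010), pushing the deadline to July 23, 2010.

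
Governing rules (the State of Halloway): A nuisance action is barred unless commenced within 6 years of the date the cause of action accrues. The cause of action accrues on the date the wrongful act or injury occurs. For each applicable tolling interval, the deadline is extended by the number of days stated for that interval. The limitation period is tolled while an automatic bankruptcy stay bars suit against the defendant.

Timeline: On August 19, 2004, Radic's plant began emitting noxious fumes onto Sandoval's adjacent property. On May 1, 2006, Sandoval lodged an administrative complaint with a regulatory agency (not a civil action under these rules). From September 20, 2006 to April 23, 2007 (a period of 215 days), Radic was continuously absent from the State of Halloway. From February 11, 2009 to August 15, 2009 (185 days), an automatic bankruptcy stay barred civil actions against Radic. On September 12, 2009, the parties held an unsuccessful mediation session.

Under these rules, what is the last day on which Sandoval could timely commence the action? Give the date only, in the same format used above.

The limitation period began to run on August 19, 2004.
The untolled deadline — 6 years after August 19, 2004 — is August 19, 2010.
Because the automatic bankruptcy stay ran from February 11, 2009 to August 15, 2009, the deadline is extended by 185 days to February 20, 2011.
Although the defendant's absence ran from September 20, 2006 to April 23, 2007, the stated rules do not make that a tolling event, so it is disregarded.
Nothing else in the chronology tolls or restarts the period.

February 20, 2011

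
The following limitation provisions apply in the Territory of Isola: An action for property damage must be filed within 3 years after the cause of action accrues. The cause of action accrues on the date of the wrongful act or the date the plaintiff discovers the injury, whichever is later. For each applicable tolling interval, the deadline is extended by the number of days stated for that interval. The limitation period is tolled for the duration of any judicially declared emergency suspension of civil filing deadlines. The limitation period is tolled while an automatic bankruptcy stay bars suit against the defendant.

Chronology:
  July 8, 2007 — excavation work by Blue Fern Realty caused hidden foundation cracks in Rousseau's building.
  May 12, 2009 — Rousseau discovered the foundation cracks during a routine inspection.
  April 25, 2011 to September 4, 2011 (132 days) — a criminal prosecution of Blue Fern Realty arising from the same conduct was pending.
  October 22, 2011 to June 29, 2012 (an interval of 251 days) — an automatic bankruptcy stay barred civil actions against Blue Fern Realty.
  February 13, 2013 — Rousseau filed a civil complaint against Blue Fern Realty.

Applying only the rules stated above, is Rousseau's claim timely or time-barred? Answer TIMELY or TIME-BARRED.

TIME-BARRED

Taking the later of the act (July 8, 2007) and discovery (May 12, 2009), the claim accrued on May 12, 2009.
The untolled deadline — 3 years after May 12, 2009 — is May 12, 2012.
The period was tolled for 251 days by the automatic bankruptcy stay (October 22, 2011 to June 29, 2012), pushing the deadline to January 18, 2013.
No stated provision tolls the period for a criminal prosecution, so the interval from April 25, 2011 to September 4, 2011 has no effect on the deadline.
Rousseau filed on February 13, 2013, after the January 18, 2013 deadline, so the action is time-barred.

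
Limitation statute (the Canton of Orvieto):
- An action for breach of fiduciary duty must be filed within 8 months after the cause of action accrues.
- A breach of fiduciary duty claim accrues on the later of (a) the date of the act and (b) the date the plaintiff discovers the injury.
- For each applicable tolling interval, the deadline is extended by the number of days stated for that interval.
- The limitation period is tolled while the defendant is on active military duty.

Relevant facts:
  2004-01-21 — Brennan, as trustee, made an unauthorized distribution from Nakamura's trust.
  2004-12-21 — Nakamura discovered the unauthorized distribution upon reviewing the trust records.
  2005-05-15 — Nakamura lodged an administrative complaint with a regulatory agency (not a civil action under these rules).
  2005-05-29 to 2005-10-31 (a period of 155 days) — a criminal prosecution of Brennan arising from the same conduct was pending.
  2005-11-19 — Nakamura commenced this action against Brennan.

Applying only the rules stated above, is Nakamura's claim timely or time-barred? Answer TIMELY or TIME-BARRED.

TIME-BARRED

Because discovery on 2004-12-21 post-dates the 2004-01-21 act, accrual under the later-of rule falls on 2004-12-21.
8 months from 2004-12-21 is 2005-08-21.
The pending criminal prosecution from 2005-05-29 to 2005-10-31 does not toll the period, because no stated rule makes a criminal prosecution a tolling event.
Nothing else in the chronology tolls or restarts the period.
The 2005-11-19 filing falls after the 2005-08-21 deadline; the claim is time-barred.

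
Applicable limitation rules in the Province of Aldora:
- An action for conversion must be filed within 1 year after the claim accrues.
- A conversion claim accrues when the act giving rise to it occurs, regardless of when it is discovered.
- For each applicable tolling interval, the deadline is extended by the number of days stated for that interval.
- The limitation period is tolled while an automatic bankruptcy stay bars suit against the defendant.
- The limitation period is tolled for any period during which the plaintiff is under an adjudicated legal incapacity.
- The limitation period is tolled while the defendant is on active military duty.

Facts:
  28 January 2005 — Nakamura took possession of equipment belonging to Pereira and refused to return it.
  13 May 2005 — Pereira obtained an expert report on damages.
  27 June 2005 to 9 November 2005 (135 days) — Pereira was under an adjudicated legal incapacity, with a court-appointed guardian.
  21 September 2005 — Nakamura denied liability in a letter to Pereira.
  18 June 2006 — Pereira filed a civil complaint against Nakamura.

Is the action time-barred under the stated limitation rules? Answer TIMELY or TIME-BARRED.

TIME-BARRED

The claim accrued on 28 January 2005, the date of the act.
The untolled deadline — 1 year after 28 January 2005 — is 28 January 2006.
The period was tolled for 135 days by the plaintiff's legal incapacity (27 June 2005 to 9 November 2005), pushing the deadline to 12 June 2006.
Nothing else in the chronology tolls or restarts the period.
Filing on 18 June 2006 missed the 12 June 2006 deadline — the action is time-barred.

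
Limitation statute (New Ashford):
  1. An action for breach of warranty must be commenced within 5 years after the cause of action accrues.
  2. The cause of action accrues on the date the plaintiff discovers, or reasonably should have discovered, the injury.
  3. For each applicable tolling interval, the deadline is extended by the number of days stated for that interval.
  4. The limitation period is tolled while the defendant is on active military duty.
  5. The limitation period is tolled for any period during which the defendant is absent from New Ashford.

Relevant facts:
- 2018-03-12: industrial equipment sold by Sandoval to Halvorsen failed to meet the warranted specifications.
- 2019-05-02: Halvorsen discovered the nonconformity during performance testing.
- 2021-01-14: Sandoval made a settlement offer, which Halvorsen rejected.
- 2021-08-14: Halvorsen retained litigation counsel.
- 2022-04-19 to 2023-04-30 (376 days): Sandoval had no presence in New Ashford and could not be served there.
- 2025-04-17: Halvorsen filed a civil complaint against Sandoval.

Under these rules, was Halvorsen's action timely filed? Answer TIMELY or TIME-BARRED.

Accrual is tied to discovery, so the period began on 2019-05-02 rather than on 2018-03-12 when the act occurred.
5 years from 2019-05-02 is 2024-05-02.
Because the defendant's absence from the jurisdiction ran from 2022-04-19 to 2023-04-30, the deadline is extended by 376 days to 2025-05-13.
The other events in the timeline have no effect on the limitation period under the stated rules.
Halvorsen filed on 2025-04-17, before the 2025-05-13 deadline, so the action is timely.

TIMELY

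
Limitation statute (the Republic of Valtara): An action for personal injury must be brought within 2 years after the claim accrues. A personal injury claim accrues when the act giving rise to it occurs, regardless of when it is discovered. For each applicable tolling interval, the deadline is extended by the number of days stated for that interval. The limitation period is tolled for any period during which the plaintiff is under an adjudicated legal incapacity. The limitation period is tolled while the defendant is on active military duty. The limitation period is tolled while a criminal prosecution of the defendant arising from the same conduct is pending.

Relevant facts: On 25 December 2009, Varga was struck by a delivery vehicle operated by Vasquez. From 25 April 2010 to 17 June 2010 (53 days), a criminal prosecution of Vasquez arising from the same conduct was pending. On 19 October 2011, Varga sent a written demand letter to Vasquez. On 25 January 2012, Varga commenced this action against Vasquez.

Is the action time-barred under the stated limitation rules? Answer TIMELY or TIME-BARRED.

TIMELY

The claim accrued on 25 December 2009, when the wrongful act occurred.
2 years from 25 December 2009 is 25 December 2011.
The period was tolled for 53 days by the pending criminal prosecution (25 April 2010 to 17 June 2010), pushing the deadline to 16 February 2012.
Nothing else in the chronology tolls or restarts the period.
Varga filed on 25 January 2012, before the 16 February 2012 deadline, so the action is timely.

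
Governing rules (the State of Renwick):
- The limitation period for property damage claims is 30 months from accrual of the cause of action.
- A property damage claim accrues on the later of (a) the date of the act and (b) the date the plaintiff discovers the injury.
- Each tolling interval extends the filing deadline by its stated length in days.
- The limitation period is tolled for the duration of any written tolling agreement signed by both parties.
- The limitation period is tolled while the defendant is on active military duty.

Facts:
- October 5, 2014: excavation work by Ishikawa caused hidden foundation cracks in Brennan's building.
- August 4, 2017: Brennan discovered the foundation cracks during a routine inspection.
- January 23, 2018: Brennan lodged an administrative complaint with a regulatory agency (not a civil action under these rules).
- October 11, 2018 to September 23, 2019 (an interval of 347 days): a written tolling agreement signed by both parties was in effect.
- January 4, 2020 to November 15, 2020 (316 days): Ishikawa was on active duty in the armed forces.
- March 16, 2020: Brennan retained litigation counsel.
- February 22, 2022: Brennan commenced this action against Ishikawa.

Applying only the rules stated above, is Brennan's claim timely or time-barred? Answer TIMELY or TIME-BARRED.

The claim accrued on August 4, 2017 — the later of the October 5, 2014 act and the August 4, 2017 discovery.
The untolled deadline — 30 months after August 4, 2017 — is February 4, 2020.
Because the written tolling agreement ran from October 11, 2018 to September 23, 2019, the deadline is extended by 347 days to January 16, 2021.
Because the defendant's active military service ran from January 4, 2020 to November 15, 2020, the deadline is extended by 316 days to November 28, 2021.
The other events in the timeline have no effect on the limitation period under the stated rules.
Brennan filed on February 22, 2022, after the November 28, 2021 deadline, so the action is time-barred.

TIME-BARRED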